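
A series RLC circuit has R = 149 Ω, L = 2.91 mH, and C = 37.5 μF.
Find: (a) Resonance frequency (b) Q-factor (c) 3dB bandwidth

Step 1 — Resonance condition Im(Z)=0 gives ω₀ = 1/√(LC).
Step 2 — ω₀ = 1/√(0.00291·3.75e-05) = 3027 rad/s.
Step 3 — f₀ = ω₀/(2π) = 481.8 Hz.
Step 4 — Series Q: Q = ω₀L/R = 3027·0.00291/149 = 0.05912.
Step 5 — 3dB bandwidth: Δω = ω₀/Q = 5.12e+04 rad/s; BW = Δω/(2π) = 8149 Hz.

(a) f₀ = 481.8 Hz  (b) Q = 0.05912  (c) BW = 8149 Hz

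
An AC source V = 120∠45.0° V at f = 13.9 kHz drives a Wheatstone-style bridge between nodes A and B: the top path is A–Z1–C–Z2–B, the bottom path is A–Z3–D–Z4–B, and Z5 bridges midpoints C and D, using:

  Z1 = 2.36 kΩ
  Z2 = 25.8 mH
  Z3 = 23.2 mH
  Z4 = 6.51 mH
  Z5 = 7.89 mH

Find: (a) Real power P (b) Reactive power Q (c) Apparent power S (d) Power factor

Step 1 — Angular frequency: ω = 2π·f = 2π·1.39e+04 = 8.734e+04 rad/s.
Step 2 — Component impedances:
  Z1: Z = R = 2360 Ω
  Z2: Z = jωL = j·8.734e+04·0.0258 = 0 + j2253 Ω
  Z3: Z = jωL = j·8.734e+04·0.0232 = 0 + j2026 Ω
  Z4: Z = jωL = j·8.734e+04·0.00651 = 0 + j568.6 Ω
  Z5: Z = jωL = j·8.734e+04·0.00789 = 0 + j689.1 Ω
Step 3 — Bridge requires nodal analysis (the Z5 bridge couples midpoints C and D, so the two paths cannot be reduced to a simple series/parallel combination). Setting node B to ground and injecting 1 A at node A, the 3-node admittance system at A, C, D solves to V_A = Z_AB = 882.2 + j1538 Ω = 1773∠60.2° Ω.
Step 4 — Source phasor: V = 120∠45.0° V = 84.85 + j84.85 V.
Step 5 — Current: I = V / Z = 0.06531 - j0.0177 A = 0.06767∠-15.2° A.
Step 6 — Complex power: S = V·I* = 4.04 + j7.044 VA.
Step 7 — Real power: P = Re(S) = 4.04 W.
Step 8 — Reactive power: Q = Im(S) = 7.044 VAR.
Step 9 — Apparent power: |S| = 8.121 VA.
Step 10 — Power factor: PF = P/|S| = 0.4975 (lagging).

(a) P = 4.04 W  (b) Q = 7.044 VAR  (c) S = 8.121 VA  (d) PF = 0.4975 (lagging)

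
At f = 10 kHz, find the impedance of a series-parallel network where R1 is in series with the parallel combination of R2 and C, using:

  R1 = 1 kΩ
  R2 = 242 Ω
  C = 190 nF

Step 1 — Angular frequency: ω = 2π·f = 2π·1e+04 = 6.283e+04 rad/s.
Step 2 — Component impedances:
  R1: Z = R = 1000 Ω
  R2: Z = R = 242 Ω
  C: Z = 1/(jωC) = -j/(ω·C) = 0 - j83.77 Ω
Step 3 — Parallel branch: R2 || C = 1/(1/R2 + 1/C) = 25.89 - j74.8 Ω.
Step 4 — Series with R1: Z_total = R1 + (R2 || C) = 1026 - j74.8 Ω = 1029∠-4.2° Ω.

Z = 1026 - j74.8 Ω = 1029∠-4.2° Ω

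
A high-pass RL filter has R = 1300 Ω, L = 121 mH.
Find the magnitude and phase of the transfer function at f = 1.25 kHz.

Step 1 — Angular frequency: ω = 2π·1250 = 7854 rad/s.
Step 2 — Transfer function: H(jω) = jωL/(R + jωL).
Step 3 — Numerator jωL = j·950.3; denominator R + jωL = 1300 + j950.3.
Step 4 — H = 0.3483 + j0.4764.
Step 5 — Magnitude: |H| = 0.5902 (-4.6 dB); phase: φ = 53.8°.

|H| = 0.5902 (-4.6 dB), φ = 53.8°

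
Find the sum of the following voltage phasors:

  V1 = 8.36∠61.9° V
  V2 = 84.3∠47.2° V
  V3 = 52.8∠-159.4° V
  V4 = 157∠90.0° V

Step 1 — Convert each phasor to rectangular form:
  V1 = 8.36·(cos(61.9°) + j·sin(61.9°)) = 3.938 + j7.375 V
  V2 = 84.3·(cos(47.2°) + j·sin(47.2°)) = 57.28 + j61.85 V
  V3 = 52.8·(cos(-159.4°) + j·sin(-159.4°)) = -49.42 - j18.58 V
  V4 = 157·(cos(90.0°) + j·sin(90.0°)) = 0 + j157 V
Step 2 — Sum components: V_total = 11.79 + j207.7 V.
Step 3 — Convert to polar: |V_total| = 208 V, ∠V_total = 86.8°.

V_total = 208∠86.8° V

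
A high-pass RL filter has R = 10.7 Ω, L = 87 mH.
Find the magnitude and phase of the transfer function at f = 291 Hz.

Step 1 — Angular frequency: ω = 2π·291 = 1828 rad/s.
Step 2 — Transfer function: H(jω) = jωL/(R + jωL).
Step 3 — Numerator jωL = j·159.1; denominator R + jωL = 10.7 + j159.1.
Step 4 — H = 0.9955 + j0.06696.
Step 5 — Magnitude: |H| = 0.9977 (-0.0 dB); phase: φ = 3.8°.

|H| = 0.9977 (-0.0 dB), φ = 3.8°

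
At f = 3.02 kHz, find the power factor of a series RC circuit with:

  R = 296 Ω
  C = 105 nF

Step 1 — Angular frequency: ω = 2π·f = 2π·3020 = 1.898e+04 rad/s.
Step 2 — Component impedances:
  R: Z = R = 296 Ω
  C: Z = 1/(jωC) = -j/(ω·C) = 0 - j501.9 Ω
Step 3 — Series combination: Z_total = R + C = 296 - j501.9 Ω = 582.7∠-59.5° Ω.
Step 4 — Power factor: PF = cos(φ) = Re(Z)/|Z| = 296/582.7 = 0.508.
Step 5 — Type: Im(Z) = -501.9 ⇒ leading (phase φ = -59.5°).

PF = 0.508 (leading, φ = -59.5°)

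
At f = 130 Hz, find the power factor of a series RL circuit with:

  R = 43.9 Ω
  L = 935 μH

Step 1 — Angular frequency: ω = 2π·f = 2π·130 = 816.8 rad/s.
Step 2 — Component impedances:
  R: Z = R = 43.9 Ω
  L: Z = jωL = j·816.8·0.000935 = 0 + j0.7637 Ω
Step 3 — Series combination: Z_total = R + L = 43.9 + j0.7637 Ω = 43.91∠1.0° Ω.
Step 4 — Power factor: PF = cos(φ) = Re(Z)/|Z| = 43.9/43.91 = 0.9998.
Step 5 — Type: Im(Z) = 0.7637 ⇒ lagging (phase φ = 1.0°).

PF = 0.9998 (lagging, φ = 1.0°)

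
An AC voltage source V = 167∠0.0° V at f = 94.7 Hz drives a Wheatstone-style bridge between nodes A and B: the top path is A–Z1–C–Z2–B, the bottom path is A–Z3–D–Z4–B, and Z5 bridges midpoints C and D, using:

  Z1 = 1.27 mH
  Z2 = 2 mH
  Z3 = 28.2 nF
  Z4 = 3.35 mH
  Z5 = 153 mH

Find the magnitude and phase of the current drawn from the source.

Step 1 — Angular frequency: ω = 2π·f = 2π·94.7 = 595 rad/s.
Step 2 — Component impedances:
  Z1: Z = jωL = j·595·0.00127 = 0 + j0.7557 Ω
  Z2: Z = jωL = j·595·0.002 = 0 + j1.19 Ω
  Z3: Z = 1/(jωC) = -j/(ω·C) = 0 - j5.96e+04 Ω
  Z4: Z = jωL = j·595·0.00335 = 0 + j1.993 Ω
  Z5: Z = jωL = j·595·0.153 = 0 + j91.04 Ω
Step 3 — Bridge requires nodal analysis (the Z5 bridge couples midpoints C and D, so the two paths cannot be reduced to a simple series/parallel combination). Setting node B to ground and injecting 1 A at node A, the 3-node admittance system at A, C, D solves to V_A = Z_AB = 0 + j1.931 Ω = 1.931∠90.0° Ω.
Step 4 — Source phasor: V = 167∠0.0° V = 167 V.
Step 5 — Ohm's law: I = V / Z_total = (167) / (0 + j1.931) = 0 - j86.5 A.
Step 6 — Convert to polar: |I| = 86.5 A, ∠I = -90.0°.

I = 86.5∠-90.0° A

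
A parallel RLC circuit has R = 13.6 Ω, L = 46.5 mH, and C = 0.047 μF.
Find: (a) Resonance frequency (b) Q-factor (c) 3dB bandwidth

Step 1 — Resonance: ω₀ = 1/√(LC) = 1/√(0.0465·4.7e-08) = 2.139e+04 rad/s.
Step 2 — f₀ = ω₀/(2π) = 3404 Hz.
Step 3 — Parallel Q: Q = R/(ω₀L) = 13.6/(2.139e+04·0.0465) = 0.01367.
Step 4 — Bandwidth: Δω = ω₀/Q = 1.564e+06 rad/s; BW = Δω/(2π) = 2.49e+05 Hz.

(a) f₀ = 3404 Hz  (b) Q = 0.01367  (c) BW = 2.49e+05 Hz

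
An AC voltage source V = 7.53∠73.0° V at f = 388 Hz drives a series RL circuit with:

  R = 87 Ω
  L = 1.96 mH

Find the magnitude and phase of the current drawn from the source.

Step 1 — Angular frequency: ω = 2π·f = 2π·388 = 2438 rad/s.
Step 2 — Component impedances:
  R: Z = R = 87 Ω
  L: Z = jωL = j·2438·0.00196 = 0 + j4.778 Ω
Step 3 — Series combination: Z_total = R + L = 87 + j4.778 Ω = 87.13∠3.1° Ω.
Step 4 — Source phasor: V = 7.53∠73.0° V = 2.202 + j7.201 V.
Step 5 — Ohm's law: I = V / Z_total = (2.202 + j7.201) / (87 + j4.778) = 0.02976 + j0.08114 A.
Step 6 — Convert to polar: |I| = 0.08642 A, ∠I = 69.9°.

I = 0.08642∠69.9° A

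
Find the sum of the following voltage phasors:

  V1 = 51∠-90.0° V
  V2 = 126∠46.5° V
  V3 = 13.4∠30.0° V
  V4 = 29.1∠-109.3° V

Step 1 — Convert each phasor to rectangular form:
  V1 = 51·(cos(-90.0°) + j·sin(-90.0°)) = 0 - j51 V
  V2 = 126·(cos(46.5°) + j·sin(46.5°)) = 86.73 + j91.4 V
  V3 = 13.4·(cos(30.0°) + j·sin(30.0°)) = 11.6 + j6.7 V
  V4 = 29.1·(cos(-109.3°) + j·sin(-109.3°)) = -9.618 - j27.46 V
Step 2 — Sum components: V_total = 88.72 + j19.63 V.
Step 3 — Convert to polar: |V_total| = 90.87 V, ∠V_total = 12.5°.

V_total = 90.87∠12.5° V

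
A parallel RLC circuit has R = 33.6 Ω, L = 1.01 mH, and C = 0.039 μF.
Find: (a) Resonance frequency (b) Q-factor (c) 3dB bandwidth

Step 1 — Resonance: ω₀ = 1/√(LC) = 1/√(0.00101·3.9e-08) = 1.593e+05 rad/s.
Step 2 — f₀ = ω₀/(2π) = 2.536e+04 Hz.
Step 3 — Parallel Q: Q = R/(ω₀L) = 33.6/(1.593e+05·0.00101) = 0.2088.
Step 4 — Bandwidth: Δω = ω₀/Q = 7.631e+05 rad/s; BW = Δω/(2π) = 1.215e+05 Hz.

(a) f₀ = 2.536e+04 Hz  (b) Q = 0.2088  (c) BW = 1.215e+05 Hz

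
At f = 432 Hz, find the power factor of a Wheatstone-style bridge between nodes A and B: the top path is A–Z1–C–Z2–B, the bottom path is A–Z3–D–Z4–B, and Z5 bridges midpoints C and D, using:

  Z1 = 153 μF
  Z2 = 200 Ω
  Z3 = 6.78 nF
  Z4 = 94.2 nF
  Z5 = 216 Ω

Step 1 — Angular frequency: ω = 2π·f = 2π·432 = 2714 rad/s.
Step 2 — Component impedances:
  Z1: Z = 1/(jωC) = -j/(ω·C) = 0 - j2.408 Ω
  Z2: Z = R = 200 Ω
  Z3: Z = 1/(jωC) = -j/(ω·C) = 0 - j5.434e+04 Ω
  Z4: Z = 1/(jωC) = -j/(ω·C) = 0 - j3911 Ω
  Z5: Z = R = 216 Ω
Step 3 — Bridge requires nodal analysis (the Z5 bridge couples midpoints C and D, so the two paths cannot be reduced to a simple series/parallel combination). Setting node B to ground and injecting 1 A at node A, the 3-node admittance system at A, C, D solves to V_A = Z_AB = 198.9 - j12.52 Ω = 199.3∠-3.6° Ω.
Step 4 — Power factor: PF = cos(φ) = Re(Z)/|Z| = 198.9/199.3 = 0.998.
Step 5 — Type: Im(Z) = -12.52 ⇒ leading (phase φ = -3.6°).

PF = 0.998 (leading, φ = -3.6°)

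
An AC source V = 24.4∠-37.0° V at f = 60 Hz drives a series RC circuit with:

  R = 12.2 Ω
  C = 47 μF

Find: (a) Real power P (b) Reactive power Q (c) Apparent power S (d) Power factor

Step 1 — Angular frequency: ω = 2π·f = 2π·60 = 377 rad/s.
Step 2 — Component impedances:
  R: Z = R = 12.2 Ω
  C: Z = 1/(jωC) = -j/(ω·C) = 0 - j56.44 Ω
Step 3 — Series combination: Z_total = R + C = 12.2 - j56.44 Ω = 57.74∠-77.8° Ω.
Step 4 — Source phasor: V = 24.4∠-37.0° V = 19.49 - j14.68 V.
Step 5 — Current: I = V / Z = 0.3199 + j0.2761 A = 0.4226∠40.8° A.
Step 6 — Complex power: S = V·I* = 2.179 - j10.08 VA.
Step 7 — Real power: P = Re(S) = 2.179 W.
Step 8 — Reactive power: Q = Im(S) = -10.08 VAR.
Step 9 — Apparent power: |S| = 10.31 VA.
Step 10 — Power factor: PF = P/|S| = 0.2113 (leading).

(a) P = 2.179 W  (b) Q = -10.08 VAR  (c) S = 10.31 VA  (d) PF = 0.2113 (leading)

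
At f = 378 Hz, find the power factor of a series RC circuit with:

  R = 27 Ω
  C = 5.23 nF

Step 1 — Angular frequency: ω = 2π·f = 2π·378 = 2375 rad/s.
Step 2 — Component impedances:
  R: Z = R = 27 Ω
  C: Z = 1/(jωC) = -j/(ω·C) = 0 - j8.051e+04 Ω
Step 3 — Series combination: Z_total = R + C = 27 - j8.051e+04 Ω = 8.051e+04∠-90.0° Ω.
Step 4 — Power factor: PF = cos(φ) = Re(Z)/|Z| = 27/8.051e+04 = 0.0003354.
Step 5 — Type: Im(Z) = -8.051e+04 ⇒ leading (phase φ = -90.0°).

PF = 0.0003354 (leading, φ = -90.0°)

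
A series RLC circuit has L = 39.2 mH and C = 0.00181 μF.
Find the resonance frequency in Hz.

Step 1 — Resonance condition Im(Z)=0 gives ω₀ = 1/√(LC).
Step 2 — ω₀ = 1/√(0.0392·1.81e-09) = 1.187e+05 rad/s.
Step 3 — f₀ = ω₀/(2π) = 1.889e+04 Hz.

f₀ = 1.889e+04 Hz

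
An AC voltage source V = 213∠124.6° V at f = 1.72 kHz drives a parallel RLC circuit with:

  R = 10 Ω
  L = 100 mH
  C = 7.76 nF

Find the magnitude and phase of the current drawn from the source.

Step 1 — Angular frequency: ω = 2π·f = 2π·1720 = 1.081e+04 rad/s.
Step 2 — Component impedances:
  R: Z = R = 10 Ω
  L: Z = jωL = j·1.081e+04·0.1 = 0 + j1081 Ω
  C: Z = 1/(jωC) = -j/(ω·C) = 0 - j1.192e+04 Ω
Step 3 — Parallel combination: 1/Z_total = 1/R + 1/L + 1/C; Z_total = 9.999 + j0.08414 Ω = 10∠0.5° Ω.
Step 4 — Source phasor: V = 213∠124.6° V = -121 + j175.3 V.
Step 5 — Ohm's law: I = V / Z_total = (-121 + j175.3) / (9.999 + j0.08414) = -11.95 + j17.63 A.
Step 6 — Convert to polar: |I| = 21.3 A, ∠I = 124.1°.

I = 21.3∠124.1° A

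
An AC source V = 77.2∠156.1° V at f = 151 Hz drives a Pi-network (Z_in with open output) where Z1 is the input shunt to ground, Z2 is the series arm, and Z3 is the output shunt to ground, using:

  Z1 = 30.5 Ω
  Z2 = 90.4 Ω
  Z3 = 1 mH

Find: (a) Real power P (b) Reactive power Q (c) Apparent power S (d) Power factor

Step 1 — Angular frequency: ω = 2π·f = 2π·151 = 948.8 rad/s.
Step 2 — Component impedances:
  Z1: Z = R = 30.5 Ω
  Z2: Z = R = 90.4 Ω
  Z3: Z = jωL = j·948.8·0.001 = 0 + j0.9488 Ω
Step 3 — With open output, the series arm Z2 and the output shunt Z3 appear in series to ground: Z2 + Z3 = 90.4 + j0.9488 Ω.
Step 4 — Parallel with input shunt Z1: Z_in = Z1 || (Z2 + Z3) = 22.81 + j0.06038 Ω = 22.81∠0.2° Ω.
Step 5 — Source phasor: V = 77.2∠156.1° V = -70.58 + j31.28 V.
Step 6 — Current: I = V / Z = -3.091 + j1.38 A = 3.385∠155.9° A.
Step 7 — Complex power: S = V·I* = 261.3 + j0.6918 VA.
Step 8 — Real power: P = Re(S) = 261.3 W.
Step 9 — Reactive power: Q = Im(S) = 0.6918 VAR.
Step 10 — Apparent power: |S| = 261.3 VA.
Step 11 — Power factor: PF = P/|S| = 1 (lagging).

(a) P = 261.3 W  (b) Q = 0.6918 VAR  (c) S = 261.3 VA  (d) PF = 1 (lagging)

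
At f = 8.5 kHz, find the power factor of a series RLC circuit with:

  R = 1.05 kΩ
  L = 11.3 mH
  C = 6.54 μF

Step 1 — Angular frequency: ω = 2π·f = 2π·8500 = 5.341e+04 rad/s.
Step 2 — Component impedances:
  R: Z = R = 1050 Ω
  L: Z = jωL = j·5.341e+04·0.0113 = 0 + j603.5 Ω
  C: Z = 1/(jωC) = -j/(ω·C) = 0 - j2.863 Ω
Step 3 — Series combination: Z_total = R + L + C = 1050 + j600.6 Ω = 1210∠29.8° Ω.
Step 4 — Power factor: PF = cos(φ) = Re(Z)/|Z| = 1050/1209.7 = 0.868.
Step 5 — Type: Im(Z) = 600.6 ⇒ lagging (phase φ = 29.8°).

PF = 0.868 (lagging, φ = 29.8°)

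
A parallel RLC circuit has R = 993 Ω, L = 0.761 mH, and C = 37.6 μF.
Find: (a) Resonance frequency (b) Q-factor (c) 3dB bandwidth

Step 1 — Resonance: ω₀ = 1/√(LC) = 1/√(0.000761·3.76e-05) = 5912 rad/s.
Step 2 — f₀ = ω₀/(2π) = 940.9 Hz.
Step 3 — Parallel Q: Q = R/(ω₀L) = 993/(5912·0.000761) = 220.7.
Step 4 — Bandwidth: Δω = ω₀/Q = 26.78 rad/s; BW = Δω/(2π) = 4.263 Hz.

(a) f₀ = 940.9 Hz  (b) Q = 220.7  (c) BW = 4.263 Hz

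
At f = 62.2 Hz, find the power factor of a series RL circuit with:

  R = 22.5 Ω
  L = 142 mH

Step 1 — Angular frequency: ω = 2π·f = 2π·62.2 = 390.8 rad/s.
Step 2 — Component impedances:
  R: Z = R = 22.5 Ω
  L: Z = jωL = j·390.8·0.142 = 0 + j55.5 Ω
Step 3 — Series combination: Z_total = R + L = 22.5 + j55.5 Ω = 59.88∠67.9° Ω.
Step 4 — Power factor: PF = cos(φ) = Re(Z)/|Z| = 22.5/59.883 = 0.3757.
Step 5 — Type: Im(Z) = 55.5 ⇒ lagging (phase φ = 67.9°).

PF = 0.3757 (lagging, φ = 67.9°)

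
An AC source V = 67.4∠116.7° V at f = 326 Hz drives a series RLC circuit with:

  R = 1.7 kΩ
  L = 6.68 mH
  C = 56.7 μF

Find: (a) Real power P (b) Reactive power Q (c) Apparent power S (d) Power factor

Step 1 — Angular frequency: ω = 2π·f = 2π·326 = 2048 rad/s.
Step 2 — Component impedances:
  R: Z = R = 1700 Ω
  L: Z = jωL = j·2048·0.00668 = 0 + j13.68 Ω
  C: Z = 1/(jωC) = -j/(ω·C) = 0 - j8.61 Ω
Step 3 — Series combination: Z_total = R + L + C = 1700 + j5.072 Ω = 1700∠0.2° Ω.
Step 4 — Source phasor: V = 67.4∠116.7° V = -30.28 + j60.21 V.
Step 5 — Current: I = V / Z = -0.01771 + j0.03547 A = 0.03965∠116.5° A.
Step 6 — Complex power: S = V·I* = 2.672 + j0.007973 VA.
Step 7 — Real power: P = Re(S) = 2.672 W.
Step 8 — Reactive power: Q = Im(S) = 0.007973 VAR.
Step 9 — Apparent power: |S| = 2.672 VA.
Step 10 — Power factor: PF = P/|S| = 1 (lagging).

(a) P = 2.672 W  (b) Q = 0.007973 VAR  (c) S = 2.672 VA  (d) PF = 1 (lagging)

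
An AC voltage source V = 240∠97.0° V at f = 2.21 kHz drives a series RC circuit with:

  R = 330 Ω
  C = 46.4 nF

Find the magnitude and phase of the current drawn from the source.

Step 1 — Angular frequency: ω = 2π·f = 2π·2210 = 1.389e+04 rad/s.
Step 2 — Component impedances:
  R: Z = R = 330 Ω
  C: Z = 1/(jωC) = -j/(ω·C) = 0 - j1552 Ω
Step 3 — Series combination: Z_total = R + C = 330 - j1552 Ω = 1587∠-78.0° Ω.
Step 4 — Source phasor: V = 240∠97.0° V = -29.25 + j238.2 V.
Step 5 — Ohm's law: I = V / Z_total = (-29.25 + j238.2) / (330 - j1552) = -0.1507 + j0.01319 A.
Step 6 — Convert to polar: |I| = 0.1513 A, ∠I = 175.0°.

I = 0.1513∠175.0° A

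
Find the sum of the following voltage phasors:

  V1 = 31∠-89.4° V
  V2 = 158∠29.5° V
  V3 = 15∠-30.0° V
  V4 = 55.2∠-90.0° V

Step 1 — Convert each phasor to rectangular form:
  V1 = 31·(cos(-89.4°) + j·sin(-89.4°)) = 0.3246 - j31 V
  V2 = 158·(cos(29.5°) + j·sin(29.5°)) = 137.5 + j77.8 V
  V3 = 15·(cos(-30.0°) + j·sin(-30.0°)) = 12.99 - j7.5 V
  V4 = 55.2·(cos(-90.0°) + j·sin(-90.0°)) = 0 - j55.2 V
Step 2 — Sum components: V_total = 150.8 - j15.9 V.
Step 3 — Convert to polar: |V_total| = 151.7 V, ∠V_total = -6.0°.

V_total = 151.7∠-6.0° V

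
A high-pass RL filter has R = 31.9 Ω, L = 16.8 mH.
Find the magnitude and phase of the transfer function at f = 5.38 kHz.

Step 1 — Angular frequency: ω = 2π·5380 = 3.38e+04 rad/s.
Step 2 — Transfer function: H(jω) = jωL/(R + jωL).
Step 3 — Numerator jωL = j·567.9; denominator R + jωL = 31.9 + j567.9.
Step 4 — H = 0.9969 + j0.056.
Step 5 — Magnitude: |H| = 0.9984 (-0.0 dB); phase: φ = 3.2°.

|H| = 0.9984 (-0.0 dB), φ = 3.2°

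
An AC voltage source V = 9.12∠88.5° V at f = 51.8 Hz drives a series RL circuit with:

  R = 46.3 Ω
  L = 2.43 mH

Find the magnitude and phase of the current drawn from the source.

Step 1 — Angular frequency: ω = 2π·f = 2π·51.8 = 325.5 rad/s.
Step 2 — Component impedances:
  R: Z = R = 46.3 Ω
  L: Z = jωL = j·325.5·0.00243 = 0 + j0.7909 Ω
Step 3 — Series combination: Z_total = R + L = 46.3 + j0.7909 Ω = 46.31∠1.0° Ω.
Step 4 — Source phasor: V = 9.12∠88.5° V = 0.2387 + j9.117 V.
Step 5 — Ohm's law: I = V / Z_total = (0.2387 + j9.117) / (46.3 + j0.7909) = 0.008517 + j0.1968 A.
Step 6 — Convert to polar: |I| = 0.1969 A, ∠I = 87.5°.

I = 0.1969∠87.5° A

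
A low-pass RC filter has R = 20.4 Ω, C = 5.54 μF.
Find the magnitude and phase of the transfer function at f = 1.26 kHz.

Step 1 — Angular frequency: ω = 2π·1260 = 7917 rad/s.
Step 2 — Transfer function: H(jω) = 1/(1 + jωRC).
Step 3 — Denominator: 1 + jωRC = 1 + j·7917·20.4·5.54e-06 = 1 + j0.8947.
Step 4 — H = 0.5554 - j0.4969.
Step 5 — Magnitude: |H| = 0.7452 (-2.6 dB); phase: φ = -41.8°.

|H| = 0.7452 (-2.6 dB), φ = -41.8°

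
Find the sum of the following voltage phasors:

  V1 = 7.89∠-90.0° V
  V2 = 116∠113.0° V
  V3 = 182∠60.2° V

Step 1 — Convert each phasor to rectangular form:
  V1 = 7.89·(cos(-90.0°) + j·sin(-90.0°)) = 0 - j7.89 V
  V2 = 116·(cos(113.0°) + j·sin(113.0°)) = -45.32 + j106.8 V
  V3 = 182·(cos(60.2°) + j·sin(60.2°)) = 90.45 + j157.9 V
Step 2 — Sum components: V_total = 45.12 + j256.8 V.
Step 3 — Convert to polar: |V_total| = 260.8 V, ∠V_total = 80.0°.

V_total = 260.8∠80.0° V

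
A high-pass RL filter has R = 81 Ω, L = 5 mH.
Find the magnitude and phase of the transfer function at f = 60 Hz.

Step 1 — Angular frequency: ω = 2π·60 = 377 rad/s.
Step 2 — Transfer function: H(jω) = jωL/(R + jωL).
Step 3 — Numerator jωL = j·1.885; denominator R + jωL = 81 + j1.885.
Step 4 — H = 0.0005412 + j0.02326.
Step 5 — Magnitude: |H| = 0.02326 (-32.7 dB); phase: φ = 88.7°.

|H| = 0.02326 (-32.7 dB), φ = 88.7°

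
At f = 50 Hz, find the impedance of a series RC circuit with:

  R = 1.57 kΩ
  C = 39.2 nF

Step 1 — Angular frequency: ω = 2π·f = 2π·50 = 314.2 rad/s.
Step 2 — Component impedances:
  R: Z = R = 1570 Ω
  C: Z = 1/(jωC) = -j/(ω·C) = 0 - j8.12e+04 Ω
Step 3 — Series combination: Z_total = R + C = 1570 - j8.12e+04 Ω = 8.122e+04∠-88.9° Ω.

Z = 1570 - j8.12e+04 Ω = 8.122e+04∠-88.9° Ω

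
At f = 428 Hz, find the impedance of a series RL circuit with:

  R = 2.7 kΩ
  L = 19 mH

Step 1 — Angular frequency: ω = 2π·f = 2π·428 = 2689 rad/s.
Step 2 — Component impedances:
  R: Z = R = 2700 Ω
  L: Z = jωL = j·2689·0.019 = 0 + j51.09 Ω
Step 3 — Series combination: Z_total = R + L = 2700 + j51.09 Ω = 2700∠1.1° Ω.

Z = 2700 + j51.09 Ω = 2700∠1.1° Ω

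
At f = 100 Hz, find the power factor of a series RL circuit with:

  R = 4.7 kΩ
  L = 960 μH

Step 1 — Angular frequency: ω = 2π·f = 2π·100 = 628.3 rad/s.
Step 2 — Component impedances:
  R: Z = R = 4700 Ω
  L: Z = jωL = j·628.3·0.00096 = 0 + j0.6032 Ω
Step 3 — Series combination: Z_total = R + L = 4700 + j0.6032 Ω = 4700∠0.0° Ω.
Step 4 — Power factor: PF = cos(φ) = Re(Z)/|Z| = 4700/4700 = 1.
Step 5 — Type: Im(Z) = 0.6032 ⇒ lagging (phase φ = 0.0°).

PF = 1 (lagging, φ = 0.0°)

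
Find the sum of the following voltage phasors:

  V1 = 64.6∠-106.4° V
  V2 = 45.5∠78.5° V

Step 1 — Convert each phasor to rectangular form:
  V1 = 64.6·(cos(-106.4°) + j·sin(-106.4°)) = -18.24 - j61.97 V
  V2 = 45.5·(cos(78.5°) + j·sin(78.5°)) = 9.071 + j44.59 V
Step 2 — Sum components: V_total = -9.168 - j17.39 V.
Step 3 — Convert to polar: |V_total| = 19.65 V, ∠V_total = -117.8°.

V_total = 19.65∠-117.8° V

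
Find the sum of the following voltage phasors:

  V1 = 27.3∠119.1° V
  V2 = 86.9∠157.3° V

Step 1 — Convert each phasor to rectangular form:
  V1 = 27.3·(cos(119.1°) + j·sin(119.1°)) = -13.28 + j23.85 V
  V2 = 86.9·(cos(157.3°) + j·sin(157.3°)) = -80.17 + j33.54 V
Step 2 — Sum components: V_total = -93.45 + j57.39 V.
Step 3 — Convert to polar: |V_total| = 109.7 V, ∠V_total = 148.4°.

V_total = 109.7∠148.4° V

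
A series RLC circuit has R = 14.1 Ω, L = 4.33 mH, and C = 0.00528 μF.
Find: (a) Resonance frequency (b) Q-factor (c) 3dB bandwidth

Step 1 — Resonance: ω₀ = 1/√(LC) = 1/√(0.00433·5.28e-09) = 2.091e+05 rad/s.
Step 2 — f₀ = ω₀/(2π) = 3.329e+04 Hz.
Step 3 — Series Q: Q = ω₀L/R = 2.091e+05·0.00433/14.1 = 64.23.
Step 4 — Bandwidth: Δω = ω₀/Q = 3256 rad/s; BW = Δω/(2π) = 518.3 Hz.

(a) f₀ = 3.329e+04 Hz  (b) Q = 64.23  (c) BW = 518.3 Hz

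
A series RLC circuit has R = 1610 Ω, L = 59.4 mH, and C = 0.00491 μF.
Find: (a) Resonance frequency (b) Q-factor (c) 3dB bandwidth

Step 1 — Resonance: ω₀ = 1/√(LC) = 1/√(0.0594·4.91e-09) = 5.856e+04 rad/s.
Step 2 — f₀ = ω₀/(2π) = 9319 Hz.
Step 3 — Series Q: Q = ω₀L/R = 5.856e+04·0.0594/1610 = 2.16.
Step 4 — Bandwidth: Δω = ω₀/Q = 2.71e+04 rad/s; BW = Δω/(2π) = 4314 Hz.

(a) f₀ = 9319 Hz  (b) Q = 2.16  (c) BW = 4314 Hz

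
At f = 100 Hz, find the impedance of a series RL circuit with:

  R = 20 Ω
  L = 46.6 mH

Step 1 — Angular frequency: ω = 2π·f = 2π·100 = 628.3 rad/s.
Step 2 — Component impedances:
  R: Z = R = 20 Ω
  L: Z = jωL = j·628.3·0.0466 = 0 + j29.28 Ω
Step 3 — Series combination: Z_total = R + L = 20 + j29.28 Ω = 35.46∠55.7° Ω.

Z = 20 + j29.28 Ω = 35.46∠55.7° Ω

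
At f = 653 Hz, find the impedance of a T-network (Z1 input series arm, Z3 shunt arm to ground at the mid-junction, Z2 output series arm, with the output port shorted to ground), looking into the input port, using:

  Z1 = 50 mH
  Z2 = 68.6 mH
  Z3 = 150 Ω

Step 1 — Angular frequency: ω = 2π·f = 2π·653 = 4103 rad/s.
Step 2 — Component impedances:
  Z1: Z = jωL = j·4103·0.05 = 0 + j205.1 Ω
  Z2: Z = jωL = j·4103·0.0686 = 0 + j281.5 Ω
  Z3: Z = R = 150 Ω
Step 3 — With the output port shorted to ground, the output series arm Z2 runs from the junction to ground; the shunt arm Z3 also runs from the junction to ground. They appear in parallel: Z3 || Z2 = 116.8 + j62.26 Ω.
Step 4 — Series with input arm Z1: Z_in = Z1 + (Z3 || Z2) = 116.8 + j267.4 Ω = 291.8∠66.4° Ω.

Z = 116.8 + j267.4 Ω = 291.8∠66.4° Ω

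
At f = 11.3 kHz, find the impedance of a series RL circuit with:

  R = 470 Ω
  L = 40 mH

Step 1 — Angular frequency: ω = 2π·f = 2π·1.13e+04 = 7.1e+04 rad/s.
Step 2 — Component impedances:
  R: Z = R = 470 Ω
  L: Z = jωL = j·7.1e+04·0.04 = 0 + j2840 Ω
Step 3 — Series combination: Z_total = R + L = 470 + j2840 Ω = 2879∠80.6° Ω.

Z = 470 + j2840 Ω = 2879∠80.6° Ω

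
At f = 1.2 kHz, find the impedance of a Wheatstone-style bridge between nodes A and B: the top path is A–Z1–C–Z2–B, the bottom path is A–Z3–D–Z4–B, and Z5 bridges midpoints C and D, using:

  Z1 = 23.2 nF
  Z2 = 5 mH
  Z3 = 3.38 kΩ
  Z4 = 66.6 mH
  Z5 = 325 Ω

Step 1 — Angular frequency: ω = 2π·f = 2π·1200 = 7540 rad/s.
Step 2 — Component impedances:
  Z1: Z = 1/(jωC) = -j/(ω·C) = 0 - j5717 Ω
  Z2: Z = jωL = j·7540·0.005 = 0 + j37.7 Ω
  Z3: Z = R = 3380 Ω
  Z4: Z = jωL = j·7540·0.0666 = 0 + j502.2 Ω
  Z5: Z = R = 325 Ω
Step 3 — Bridge requires nodal analysis (the Z5 bridge couples midpoints C and D, so the two paths cannot be reduced to a simple series/parallel combination). Setting node B to ground and injecting 1 A at node A, the 3-node admittance system at A, C, D solves to V_A = Z_AB = 2646 - j1555 Ω = 3069∠-30.4° Ω.

Z = 2646 - j1555 Ω = 3069∠-30.4° Ω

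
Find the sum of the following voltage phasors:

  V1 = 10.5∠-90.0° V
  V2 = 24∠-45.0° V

Step 1 — Convert each phasor to rectangular form:
  V1 = 10.5·(cos(-90.0°) + j·sin(-90.0°)) = 0 - j10.5 V
  V2 = 24·(cos(-45.0°) + j·sin(-45.0°)) = 16.97 - j16.97 V
Step 2 — Sum components: V_total = 16.97 - j27.47 V.
Step 3 — Convert to polar: |V_total| = 32.29 V, ∠V_total = -58.3°.

V_total = 32.29∠-58.3° V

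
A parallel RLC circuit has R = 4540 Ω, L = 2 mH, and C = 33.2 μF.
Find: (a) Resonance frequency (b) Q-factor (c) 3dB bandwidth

Step 1 — Resonance: ω₀ = 1/√(LC) = 1/√(0.002·3.32e-05) = 3881 rad/s.
Step 2 — f₀ = ω₀/(2π) = 617.6 Hz.
Step 3 — Parallel Q: Q = R/(ω₀L) = 4540/(3881·0.002) = 584.9.
Step 4 — Bandwidth: Δω = ω₀/Q = 6.634 rad/s; BW = Δω/(2π) = 1.056 Hz.

(a) f₀ = 617.6 Hz  (b) Q = 584.9  (c) BW = 1.056 Hz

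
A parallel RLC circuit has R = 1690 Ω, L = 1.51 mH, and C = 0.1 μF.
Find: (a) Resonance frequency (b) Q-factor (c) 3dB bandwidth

Step 1 — Resonance: ω₀ = 1/√(LC) = 1/√(0.00151·1e-07) = 8.138e+04 rad/s.
Step 2 — f₀ = ω₀/(2π) = 1.295e+04 Hz.
Step 3 — Parallel Q: Q = R/(ω₀L) = 1690/(8.138e+04·0.00151) = 13.75.
Step 4 — Bandwidth: Δω = ω₀/Q = 5917 rad/s; BW = Δω/(2π) = 941.7 Hz.

(a) f₀ = 1.295e+04 Hz  (b) Q = 13.75  (c) BW = 941.7 Hz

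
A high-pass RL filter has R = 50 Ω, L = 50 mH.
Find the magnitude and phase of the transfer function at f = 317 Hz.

Step 1 — Angular frequency: ω = 2π·317 = 1992 rad/s.
Step 2 — Transfer function: H(jω) = jωL/(R + jωL).
Step 3 — Numerator jωL = j·99.59; denominator R + jωL = 50 + j99.59.
Step 4 — H = 0.7987 + j0.401.
Step 5 — Magnitude: |H| = 0.8937 (-1.0 dB); phase: φ = 26.7°.

|H| = 0.8937 (-1.0 dB), φ = 26.7°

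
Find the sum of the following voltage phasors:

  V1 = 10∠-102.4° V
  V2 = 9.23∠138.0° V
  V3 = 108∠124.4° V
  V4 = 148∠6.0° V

Step 1 — Convert each phasor to rectangular form:
  V1 = 10·(cos(-102.4°) + j·sin(-102.4°)) = -2.147 - j9.767 V
  V2 = 9.23·(cos(138.0°) + j·sin(138.0°)) = -6.859 + j6.176 V
  V3 = 108·(cos(124.4°) + j·sin(124.4°)) = -61.02 + j89.11 V
  V4 = 148·(cos(6.0°) + j·sin(6.0°)) = 147.2 + j15.47 V
Step 2 — Sum components: V_total = 77.17 + j101 V.
Step 3 — Convert to polar: |V_total| = 127.1 V, ∠V_total = 52.6°.

V_total = 127.1∠52.6° V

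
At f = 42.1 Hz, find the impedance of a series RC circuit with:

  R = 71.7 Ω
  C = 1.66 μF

Step 1 — Angular frequency: ω = 2π·f = 2π·42.1 = 264.5 rad/s.
Step 2 — Component impedances:
  R: Z = R = 71.7 Ω
  C: Z = 1/(jωC) = -j/(ω·C) = 0 - j2277 Ω
Step 3 — Series combination: Z_total = R + C = 71.7 - j2277 Ω = 2278∠-88.2° Ω.

Z = 71.7 - j2277 Ω = 2278∠-88.2° Ω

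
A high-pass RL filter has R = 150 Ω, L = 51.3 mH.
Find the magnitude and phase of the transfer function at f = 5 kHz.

Step 1 — Angular frequency: ω = 2π·5000 = 3.142e+04 rad/s.
Step 2 — Transfer function: H(jω) = jωL/(R + jωL).
Step 3 — Numerator jωL = j·1612; denominator R + jωL = 150 + j1612.
Step 4 — H = 0.9914 + j0.09227.
Step 5 — Magnitude: |H| = 0.9957 (-0.0 dB); phase: φ = 5.3°.

|H| = 0.9957 (-0.0 dB), φ = 5.3°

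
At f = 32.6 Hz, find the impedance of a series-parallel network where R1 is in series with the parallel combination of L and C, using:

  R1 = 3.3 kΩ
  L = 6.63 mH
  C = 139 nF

Step 1 — Angular frequency: ω = 2π·f = 2π·32.6 = 204.8 rad/s.
Step 2 — Component impedances:
  R1: Z = R = 3300 Ω
  L: Z = jωL = j·204.8·0.00663 = 0 + j1.358 Ω
  C: Z = 1/(jωC) = -j/(ω·C) = 0 - j3.512e+04 Ω
Step 3 — Parallel branch: L || C = 1/(1/L + 1/C) = 0 + j1.358 Ω.
Step 4 — Series with R1: Z_total = R1 + (L || C) = 3300 + j1.358 Ω = 3300∠0.0° Ω.

Z = 3300 + j1.358 Ω = 3300∠0.0° Ω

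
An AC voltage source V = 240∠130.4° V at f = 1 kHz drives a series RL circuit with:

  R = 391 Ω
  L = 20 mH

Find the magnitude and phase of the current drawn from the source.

Step 1 — Angular frequency: ω = 2π·f = 2π·1000 = 6283 rad/s.
Step 2 — Component impedances:
  R: Z = R = 391 Ω
  L: Z = jωL = j·6283·0.02 = 0 + j125.7 Ω
Step 3 — Series combination: Z_total = R + L = 391 + j125.7 Ω = 410.7∠17.8° Ω.
Step 4 — Source phasor: V = 240∠130.4° V = -155.5 + j182.8 V.
Step 5 — Ohm's law: I = V / Z_total = (-155.5 + j182.8) / (391 + j125.7) = -0.2244 + j0.5396 A.
Step 6 — Convert to polar: |I| = 0.5844 A, ∠I = 112.6°.

I = 0.5844∠112.6° A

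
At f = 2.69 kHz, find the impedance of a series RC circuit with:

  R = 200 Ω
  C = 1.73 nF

Step 1 — Angular frequency: ω = 2π·f = 2π·2690 = 1.69e+04 rad/s.
Step 2 — Component impedances:
  R: Z = R = 200 Ω
  C: Z = 1/(jωC) = -j/(ω·C) = 0 - j3.42e+04 Ω
Step 3 — Series combination: Z_total = R + C = 200 - j3.42e+04 Ω = 3.42e+04∠-89.7° Ω.

Z = 200 - j3.42e+04 Ω = 3.42e+04∠-89.7° Ω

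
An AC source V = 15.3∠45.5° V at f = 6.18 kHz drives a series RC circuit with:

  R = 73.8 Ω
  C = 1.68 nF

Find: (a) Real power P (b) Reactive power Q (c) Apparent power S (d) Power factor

Step 1 — Angular frequency: ω = 2π·f = 2π·6180 = 3.883e+04 rad/s.
Step 2 — Component impedances:
  R: Z = R = 73.8 Ω
  C: Z = 1/(jωC) = -j/(ω·C) = 0 - j1.533e+04 Ω
Step 3 — Series combination: Z_total = R + C = 73.8 - j1.533e+04 Ω = 1.533e+04∠-89.7° Ω.
Step 4 — Source phasor: V = 15.3∠45.5° V = 10.72 + j10.91 V.
Step 5 — Current: I = V / Z = -0.0007085 + j0.000703 A = 0.0009981∠135.2° A.
Step 6 — Complex power: S = V·I* = 7.352e-05 - j0.01527 VA.
Step 7 — Real power: P = Re(S) = 7.352e-05 W.
Step 8 — Reactive power: Q = Im(S) = -0.01527 VAR.
Step 9 — Apparent power: |S| = 0.01527 VA.
Step 10 — Power factor: PF = P/|S| = 0.004814 (leading).

(a) P = 7.352e-05 W  (b) Q = -0.01527 VAR  (c) S = 0.01527 VA  (d) PF = 0.004814 (leading)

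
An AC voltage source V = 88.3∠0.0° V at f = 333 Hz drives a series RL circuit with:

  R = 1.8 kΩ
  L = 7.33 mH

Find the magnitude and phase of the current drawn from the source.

Step 1 — Angular frequency: ω = 2π·f = 2π·333 = 2092 rad/s.
Step 2 — Component impedances:
  R: Z = R = 1800 Ω
  L: Z = jωL = j·2092·0.00733 = 0 + j15.34 Ω
Step 3 — Series combination: Z_total = R + L = 1800 + j15.34 Ω = 1800∠0.5° Ω.
Step 4 — Source phasor: V = 88.3∠0.0° V = 88.3 V.
Step 5 — Ohm's law: I = V / Z_total = (88.3) / (1800 + j15.34) = 0.04905 - j0.0004179 A.
Step 6 — Convert to polar: |I| = 0.04905 A, ∠I = -0.5°.

I = 0.04905∠-0.5° A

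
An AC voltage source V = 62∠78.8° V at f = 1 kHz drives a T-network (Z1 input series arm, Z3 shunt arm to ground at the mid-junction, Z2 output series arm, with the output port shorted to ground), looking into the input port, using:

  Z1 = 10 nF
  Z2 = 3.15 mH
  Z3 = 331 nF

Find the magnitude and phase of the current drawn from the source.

Step 1 — Angular frequency: ω = 2π·f = 2π·1000 = 6283 rad/s.
Step 2 — Component impedances:
  Z1: Z = 1/(jωC) = -j/(ω·C) = 0 - j1.592e+04 Ω
  Z2: Z = jωL = j·6283·0.00315 = 0 + j19.79 Ω
  Z3: Z = 1/(jωC) = -j/(ω·C) = 0 - j480.8 Ω
Step 3 — With the output port shorted to ground, the output series arm Z2 runs from the junction to ground; the shunt arm Z3 also runs from the junction to ground. They appear in parallel: Z3 || Z2 = 0 + j20.64 Ω.
Step 4 — Series with input arm Z1: Z_in = Z1 + (Z3 || Z2) = 0 - j1.589e+04 Ω = 1.589e+04∠-90.0° Ω.
Step 5 — Source phasor: V = 62∠78.8° V = 12.04 + j60.82 V.
Step 6 — Ohm's law: I = V / Z_total = (12.04 + j60.82) / (0 - j1.589e+04) = -0.003826 + j0.0007576 A.
Step 7 — Convert to polar: |I| = 0.003901 A, ∠I = 168.8°.

I = 0.003901∠168.8° A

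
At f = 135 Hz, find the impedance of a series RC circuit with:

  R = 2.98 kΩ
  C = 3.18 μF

Step 1 — Angular frequency: ω = 2π·f = 2π·135 = 848.2 rad/s.
Step 2 — Component impedances:
  R: Z = R = 2980 Ω
  C: Z = 1/(jωC) = -j/(ω·C) = 0 - j370.7 Ω
Step 3 — Series combination: Z_total = R + C = 2980 - j370.7 Ω = 3003∠-7.1° Ω.

Z = 2980 - j370.7 Ω = 3003∠-7.1° Ω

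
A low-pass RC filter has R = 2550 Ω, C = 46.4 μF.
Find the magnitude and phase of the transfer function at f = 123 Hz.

Step 1 — Angular frequency: ω = 2π·123 = 772.8 rad/s.
Step 2 — Transfer function: H(jω) = 1/(1 + jωRC).
Step 3 — Denominator: 1 + jωRC = 1 + j·772.8·2550·4.64e-05 = 1 + j91.44.
Step 4 — H = 0.0001196 - j0.01093.
Step 5 — Magnitude: |H| = 0.01094 (-39.2 dB); phase: φ = -89.4°.

|H| = 0.01094 (-39.2 dB), φ = -89.4°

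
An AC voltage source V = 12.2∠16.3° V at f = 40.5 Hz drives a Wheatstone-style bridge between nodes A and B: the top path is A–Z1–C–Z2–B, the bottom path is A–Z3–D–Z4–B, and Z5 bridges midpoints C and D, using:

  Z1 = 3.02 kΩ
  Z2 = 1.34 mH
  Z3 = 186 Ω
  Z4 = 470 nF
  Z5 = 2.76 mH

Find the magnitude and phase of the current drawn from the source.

Step 1 — Angular frequency: ω = 2π·f = 2π·40.5 = 254.5 rad/s.
Step 2 — Component impedances:
  Z1: Z = R = 3020 Ω
  Z2: Z = jωL = j·254.5·0.00134 = 0 + j0.341 Ω
  Z3: Z = R = 186 Ω
  Z4: Z = 1/(jωC) = -j/(ω·C) = 0 - j8361 Ω
  Z5: Z = jωL = j·254.5·0.00276 = 0 + j0.7023 Ω
Step 3 — Bridge requires nodal analysis (the Z5 bridge couples midpoints C and D, so the two paths cannot be reduced to a simple series/parallel combination). Setting node B to ground and injecting 1 A at node A, the 3-node admittance system at A, C, D solves to V_A = Z_AB = 175.2 + j0.9643 Ω = 175.2∠0.3° Ω.
Step 4 — Source phasor: V = 12.2∠16.3° V = 11.71 + j3.424 V.
Step 5 — Ohm's law: I = V / Z_total = (11.71 + j3.424) / (175.2 + j0.9643) = 0.06694 + j0.01917 A.
Step 6 — Convert to polar: |I| = 0.06963 A, ∠I = 16.0°.

I = 0.06963∠16.0° A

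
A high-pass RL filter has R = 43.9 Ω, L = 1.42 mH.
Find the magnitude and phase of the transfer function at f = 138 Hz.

Step 1 — Angular frequency: ω = 2π·138 = 867.1 rad/s.
Step 2 — Transfer function: H(jω) = jωL/(R + jωL).
Step 3 — Numerator jωL = j·1.231; denominator R + jωL = 43.9 + j1.231.
Step 4 — H = 0.000786 + j0.02802.
Step 5 — Magnitude: |H| = 0.02804 (-31.0 dB); phase: φ = 88.4°.

|H| = 0.02804 (-31.0 dB), φ = 88.4°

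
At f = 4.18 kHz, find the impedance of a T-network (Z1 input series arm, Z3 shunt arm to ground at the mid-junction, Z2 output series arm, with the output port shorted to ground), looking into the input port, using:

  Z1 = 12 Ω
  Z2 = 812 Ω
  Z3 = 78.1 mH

Step 1 — Angular frequency: ω = 2π·f = 2π·4180 = 2.626e+04 rad/s.
Step 2 — Component impedances:
  Z1: Z = R = 12 Ω
  Z2: Z = R = 812 Ω
  Z3: Z = jωL = j·2.626e+04·0.0781 = 0 + j2051 Ω
Step 3 — With the output port shorted to ground, the output series arm Z2 runs from the junction to ground; the shunt arm Z3 also runs from the junction to ground. They appear in parallel: Z3 || Z2 = 702 + j277.9 Ω.
Step 4 — Series with input arm Z1: Z_in = Z1 + (Z3 || Z2) = 714 + j277.9 Ω = 766.2∠21.3° Ω.

Z = 714 + j277.9 Ω = 766.2∠21.3° Ω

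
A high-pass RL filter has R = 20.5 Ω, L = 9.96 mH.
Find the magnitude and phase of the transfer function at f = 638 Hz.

Step 1 — Angular frequency: ω = 2π·638 = 4009 rad/s.
Step 2 — Transfer function: H(jω) = jωL/(R + jωL).
Step 3 — Numerator jωL = j·39.93; denominator R + jωL = 20.5 + j39.93.
Step 4 — H = 0.7914 + j0.4063.
Step 5 — Magnitude: |H| = 0.8896 (-1.0 dB); phase: φ = 27.2°.

|H| = 0.8896 (-1.0 dB), φ = 27.2°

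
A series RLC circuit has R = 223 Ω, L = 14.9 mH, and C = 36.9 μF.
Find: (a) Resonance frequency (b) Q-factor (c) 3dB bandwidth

Step 1 — Resonance: ω₀ = 1/√(LC) = 1/√(0.0149·3.69e-05) = 1349 rad/s.
Step 2 — f₀ = ω₀/(2π) = 214.6 Hz.
Step 3 — Series Q: Q = ω₀L/R = 1349·0.0149/223 = 0.09011.
Step 4 — Bandwidth: Δω = ω₀/Q = 1.497e+04 rad/s; BW = Δω/(2π) = 2382 Hz.

(a) f₀ = 214.6 Hz  (b) Q = 0.09011  (c) BW = 2382 Hz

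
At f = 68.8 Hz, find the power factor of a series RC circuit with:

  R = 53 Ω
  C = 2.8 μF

Step 1 — Angular frequency: ω = 2π·f = 2π·68.8 = 432.3 rad/s.
Step 2 — Component impedances:
  R: Z = R = 53 Ω
  C: Z = 1/(jωC) = -j/(ω·C) = 0 - j826.2 Ω
Step 3 — Series combination: Z_total = R + C = 53 - j826.2 Ω = 827.9∠-86.3° Ω.
Step 4 — Power factor: PF = cos(φ) = Re(Z)/|Z| = 53/827.9 = 0.06402.
Step 5 — Type: Im(Z) = -826.2 ⇒ leading (phase φ = -86.3°).

PF = 0.06402 (leading, φ = -86.3°)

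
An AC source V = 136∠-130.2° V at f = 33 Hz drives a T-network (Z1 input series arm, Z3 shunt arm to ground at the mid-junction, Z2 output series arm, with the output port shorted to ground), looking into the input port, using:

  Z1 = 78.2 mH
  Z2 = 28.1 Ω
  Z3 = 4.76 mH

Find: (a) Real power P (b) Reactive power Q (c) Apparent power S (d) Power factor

Step 1 — Angular frequency: ω = 2π·f = 2π·33 = 207.3 rad/s.
Step 2 — Component impedances:
  Z1: Z = jωL = j·207.3·0.0782 = 0 + j16.21 Ω
  Z2: Z = R = 28.1 Ω
  Z3: Z = jωL = j·207.3·0.00476 = 0 + j0.987 Ω
Step 3 — With the output port shorted to ground, the output series arm Z2 runs from the junction to ground; the shunt arm Z3 also runs from the junction to ground. They appear in parallel: Z3 || Z2 = 0.03462 + j0.9857 Ω.
Step 4 — Series with input arm Z1: Z_in = Z1 + (Z3 || Z2) = 0.03462 + j17.2 Ω = 17.2∠89.9° Ω.
Step 5 — Source phasor: V = 136∠-130.2° V = -87.78 - j103.9 V.
Step 6 — Current: I = V / Z = -6.05 + j5.091 A = 7.907∠139.9° A.
Step 7 — Complex power: S = V·I* = 2.165 + j1075 VA.
Step 8 — Real power: P = Re(S) = 2.165 W.
Step 9 — Reactive power: Q = Im(S) = 1075 VAR.
Step 10 — Apparent power: |S| = 1075 VA.
Step 11 — Power factor: PF = P/|S| = 0.002013 (lagging).

(a) P = 2.165 W  (b) Q = 1075 VAR  (c) S = 1075 VA  (d) PF = 0.002013 (lagging)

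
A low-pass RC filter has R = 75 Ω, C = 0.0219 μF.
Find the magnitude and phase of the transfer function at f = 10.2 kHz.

Step 1 — Angular frequency: ω = 2π·1.02e+04 = 6.409e+04 rad/s.
Step 2 — Transfer function: H(jω) = 1/(1 + jωRC).
Step 3 — Denominator: 1 + jωRC = 1 + j·6.409e+04·75·2.19e-08 = 1 + j0.1053.
Step 4 — H = 0.989 - j0.1041.
Step 5 — Magnitude: |H| = 0.9945 (-0.0 dB); phase: φ = -6.0°.

|H| = 0.9945 (-0.0 dB), φ = -6.0°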